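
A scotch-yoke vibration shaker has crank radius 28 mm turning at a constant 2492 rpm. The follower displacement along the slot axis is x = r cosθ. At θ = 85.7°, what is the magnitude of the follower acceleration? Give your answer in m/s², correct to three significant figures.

ω = 261 rad/s (from 2492 rpm).
x = r cosθ ⇒ ẍ = −rω² cosθ (ω constant).
|a| = rω²|cosθ| = 0.028·(261)²·|cos 85.7°| = 142.97 m/s².

143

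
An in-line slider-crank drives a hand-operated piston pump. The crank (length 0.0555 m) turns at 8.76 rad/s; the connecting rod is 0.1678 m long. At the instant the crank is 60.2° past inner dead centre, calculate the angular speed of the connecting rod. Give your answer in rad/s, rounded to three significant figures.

ω = 8.76 rad/s
The rod makes angle φ with the slider axis where L sinφ = r sinθ; differentiating, L cosφ·φ̇ = r ω cosθ.
L cosφ = √(L² − r² sin²θ) = 0.16074 m.
|ω_rod| = r ω |cosθ| / √(L² − r² sin²θ) = 0.0555·8.76·0.49697/0.16074 = 1.5032 rad/s.

1.50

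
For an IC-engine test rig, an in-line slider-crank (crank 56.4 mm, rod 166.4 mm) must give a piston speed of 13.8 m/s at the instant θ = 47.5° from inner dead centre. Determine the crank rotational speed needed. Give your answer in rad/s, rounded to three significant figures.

268

For an in-line slider-crank, |v_piston| = rω|sinθ|·[1 + r cosθ/√(L² − r² sin²θ)].
With r = 0.0564 m, L = 0.1664 m, θ = 47.5°: the bracketed kinematic factor |dx/dθ| = 0.051416 m.
ω = v/|dx/dθ| = 13.8/0.051416 = 268.4 rad/s.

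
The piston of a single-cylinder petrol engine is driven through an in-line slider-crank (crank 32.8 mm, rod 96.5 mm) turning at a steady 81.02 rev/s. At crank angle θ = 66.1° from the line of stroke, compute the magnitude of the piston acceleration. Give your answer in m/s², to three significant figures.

1460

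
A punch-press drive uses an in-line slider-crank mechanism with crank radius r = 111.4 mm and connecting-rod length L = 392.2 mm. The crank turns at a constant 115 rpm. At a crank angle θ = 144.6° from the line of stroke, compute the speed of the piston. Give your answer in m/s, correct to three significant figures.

0.595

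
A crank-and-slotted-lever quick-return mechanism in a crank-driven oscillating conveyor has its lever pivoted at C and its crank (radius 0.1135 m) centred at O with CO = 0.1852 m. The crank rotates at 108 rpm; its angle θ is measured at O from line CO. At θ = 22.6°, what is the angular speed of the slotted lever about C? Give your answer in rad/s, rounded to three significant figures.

4.25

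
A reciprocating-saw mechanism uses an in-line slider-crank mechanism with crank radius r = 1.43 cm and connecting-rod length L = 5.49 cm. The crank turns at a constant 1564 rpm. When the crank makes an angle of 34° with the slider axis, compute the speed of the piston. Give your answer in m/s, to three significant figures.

ω = 2π·1564/60 = 163.8 rad/s
For an in-line slider-crank, x = r cosθ + √(L² − r² sin²θ), so v = −rω sinθ·[1 + r cosθ/√(L² − r² sin²θ)].
With r = 0.0143 m, L = 0.0549 m, θ = 34°: √(L² − r² sin²θ) = 0.054315 m.
v = −0.0143·163.8·0.55919·[1 + 0.0143·0.82904/0.054315] = -1.5955 m/s.
|v| = 1.5955 m/s.

1.60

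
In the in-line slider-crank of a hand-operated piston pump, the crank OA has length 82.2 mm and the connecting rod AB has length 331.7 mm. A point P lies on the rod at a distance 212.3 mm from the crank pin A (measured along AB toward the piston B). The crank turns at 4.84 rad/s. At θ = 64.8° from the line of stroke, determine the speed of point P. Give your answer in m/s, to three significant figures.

0.390

ω = 4.84 rad/s.  Crank-pin speed |V_A| = rω = 0.39785 m/s, perpendicular to OA.
Rod angle: sinφ = −(r/L) sinθ ⇒ φ = -12.958°; ω_rod = −rω cosθ/√(L²−r²sin²θ) = -0.52403 rad/s.
V_P = V_A + ω_rod × AP, with AP = 0.2123 m along the rod.
Components: V_Px = −rω sinθ − a·ω_rod·sinφ = -0.38493 m/s;  V_Py = rω cosθ + a·ω_rod·cosφ = +0.060976 m/s.
|V_P| = √(V_Px² + V_Py²) = 0.38973 m/s.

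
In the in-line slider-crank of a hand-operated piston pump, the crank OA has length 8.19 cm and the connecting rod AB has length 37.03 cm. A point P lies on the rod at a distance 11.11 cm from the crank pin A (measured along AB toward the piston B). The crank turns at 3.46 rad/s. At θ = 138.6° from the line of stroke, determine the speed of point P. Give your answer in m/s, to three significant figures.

ω = 3.46 rad/s.  Crank-pin speed |V_A| = rω = 0.28337 m/s, perpendicular to OA.
Rod angle: sinφ = −(r/L) sinθ ⇒ φ = -8.410°; ω_rod = −rω cosθ/√(L²−r²sin²θ) = +0.58027 rad/s.
V_P = V_A + ω_rod × AP, with AP = 0.1111 m along the rod.
Components: V_Px = −rω sinθ − a·ω_rod·sinφ = -0.17797 m/s;  V_Py = rω cosθ + a·ω_rod·cosφ = -0.14879 m/s.
|V_P| = √(V_Px² + V_Py²) = 0.23197 m/s.

0.232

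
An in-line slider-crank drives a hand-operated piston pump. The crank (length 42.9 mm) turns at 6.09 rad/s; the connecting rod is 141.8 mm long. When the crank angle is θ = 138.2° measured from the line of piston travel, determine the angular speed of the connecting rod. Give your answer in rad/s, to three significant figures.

1.40

ω = 6.09 rad/s
The rod makes angle φ with the slider axis where L sinφ = r sinθ; differentiating, L cosφ·φ̇ = r ω cosθ.
L cosφ = √(L² − r² sin²θ) = 0.13889 m.
|ω_rod| = r ω |cosθ| / √(L² − r² sin²θ) = 0.0429·6.09·0.74548/0.13889 = 1.4023 rad/s.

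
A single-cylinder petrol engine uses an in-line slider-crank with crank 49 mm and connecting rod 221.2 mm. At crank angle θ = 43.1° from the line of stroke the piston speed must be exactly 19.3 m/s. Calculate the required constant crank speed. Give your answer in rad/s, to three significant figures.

495

For an in-line slider-crank, |v_piston| = rω|sinθ|·[1 + r cosθ/√(L² − r² sin²θ)].
With r = 0.049 m, L = 0.2212 m, θ = 43.1°: the bracketed kinematic factor |dx/dθ| = 0.038959 m.
ω = v/|dx/dθ| = 19.3/0.038959 = 495.39 rad/s.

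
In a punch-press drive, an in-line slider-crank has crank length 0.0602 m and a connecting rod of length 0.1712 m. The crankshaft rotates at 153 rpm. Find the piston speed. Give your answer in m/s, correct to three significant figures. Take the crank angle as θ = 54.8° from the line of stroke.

ω = 2π·153/60 = 16.02 rad/s
For an in-line slider-crank, x = r cosθ + √(L² − r² sin²θ), so v = −rω sinθ·[1 + r cosθ/√(L² − r² sin²θ)].
With r = 0.0602 m, L = 0.1712 m, θ = 54.8°: √(L² − r² sin²θ) = 0.16398 m.
v = −0.0602·16.02·0.81714·[1 + 0.0602·0.57643/0.16398] = -0.95495 m/s.
|v| = 0.95495 m/s.

0.955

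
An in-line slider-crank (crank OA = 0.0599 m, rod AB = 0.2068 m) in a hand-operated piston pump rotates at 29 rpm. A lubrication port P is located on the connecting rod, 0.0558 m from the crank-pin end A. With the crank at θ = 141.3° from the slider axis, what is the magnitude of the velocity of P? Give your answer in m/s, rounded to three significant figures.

ω = 3.037 rad/s.  Crank-pin speed |V_A| = rω = 0.18191 m/s, perpendicular to OA.
Rod angle: sinφ = −(r/L) sinθ ⇒ φ = -10.434°; ω_rod = −rω cosθ/√(L²−r²sin²θ) = +0.69804 rad/s.
V_P = V_A + ω_rod × AP, with AP = 0.0558 m along the rod.
Components: V_Px = −rω sinθ − a·ω_rod·sinφ = -0.10668 m/s;  V_Py = rω cosθ + a·ω_rod·cosφ = -0.10366 m/s.
|V_P| = √(V_Px² + V_Py²) = 0.14875 m/s.

0.149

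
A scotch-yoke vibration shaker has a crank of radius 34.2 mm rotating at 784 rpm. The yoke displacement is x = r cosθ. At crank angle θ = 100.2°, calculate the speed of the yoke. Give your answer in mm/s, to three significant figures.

2760

ω = 82.1 rad/s (from 784 rpm).
x = r cosθ ⇒ ẋ = −rω sinθ.
|v| = rω|sinθ| = 0.0342·82.1·|sin 100.2°| = 2.7635 m/s = 2763.5 mm/s.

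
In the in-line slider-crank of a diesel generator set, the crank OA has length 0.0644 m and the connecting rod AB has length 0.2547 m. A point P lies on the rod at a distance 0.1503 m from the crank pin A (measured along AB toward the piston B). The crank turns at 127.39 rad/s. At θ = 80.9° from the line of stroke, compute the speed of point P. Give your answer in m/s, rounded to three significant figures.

8.32

ω = 127.4 rad/s.  Crank-pin speed |V_A| = rω = 8.2039 m/s, perpendicular to OA.
Rod angle: sinφ = −(r/L) sinθ ⇒ φ = -14.458°; ω_rod = −rω cosθ/√(L²−r²sin²θ) = -5.2609 rad/s.
V_P = V_A + ω_rod × AP, with AP = 0.1503 m along the rod.
Components: V_Px = −rω sinθ − a·ω_rod·sinφ = -8.2981 m/s;  V_Py = rω cosθ + a·ω_rod·cosφ = +0.53184 m/s.
|V_P| = √(V_Px² + V_Py²) = 8.3151 m/s.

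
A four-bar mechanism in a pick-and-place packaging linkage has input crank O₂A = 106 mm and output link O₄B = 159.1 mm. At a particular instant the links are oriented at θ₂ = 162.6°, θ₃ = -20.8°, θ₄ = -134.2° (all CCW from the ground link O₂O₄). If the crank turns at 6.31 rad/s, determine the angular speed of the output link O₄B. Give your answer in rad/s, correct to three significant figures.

0.272

ω₂ = 6.31 rad/s
Differentiating the loop-closure r₂e^{iθ₂}+r₃e^{iθ₃}=r₁+r₄e^{iθ₄} gives r₂ω₂e^{iθ₂}+r₃ω₃e^{iθ₃}=r₄ω₄e^{iθ₄}.
Eliminating the other unknown: ω₄ = r₂ω₂ sin(θ₂−θ₃) / [r₄ sin(θ₄−θ₃)].
Numerator sine = -0.05931; denominator sine = -0.91775.
Result = 0.106·6.31·(-0.05931) / (0.1591·(-0.91775)) = +0.27167 rad/s; magnitude 0.27167 rad/s.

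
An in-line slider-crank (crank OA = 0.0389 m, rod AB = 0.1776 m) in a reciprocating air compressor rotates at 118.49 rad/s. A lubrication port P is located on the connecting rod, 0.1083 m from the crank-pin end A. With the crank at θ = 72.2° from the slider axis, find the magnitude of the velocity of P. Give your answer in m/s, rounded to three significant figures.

ω = 118.5 rad/s.  Crank-pin speed |V_A| = rω = 4.6093 m/s, perpendicular to OA.
Rod angle: sinφ = −(r/L) sinθ ⇒ φ = -12.037°; ω_rod = −rω cosθ/√(L²−r²sin²θ) = -8.1121 rad/s.
V_P = V_A + ω_rod × AP, with AP = 0.1083 m along the rod.
Components: V_Px = −rω sinθ − a·ω_rod·sinφ = -4.5718 m/s;  V_Py = rω cosθ + a·ω_rod·cosφ = +0.54981 m/s.
|V_P| = √(V_Px² + V_Py²) = 4.6048 m/s.

4.60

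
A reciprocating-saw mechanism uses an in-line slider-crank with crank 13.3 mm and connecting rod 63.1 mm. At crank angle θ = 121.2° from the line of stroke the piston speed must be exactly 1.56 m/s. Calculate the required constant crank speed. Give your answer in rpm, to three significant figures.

For an in-line slider-crank, |v_piston| = rω|sinθ|·[1 + r cosθ/√(L² − r² sin²θ)].
With r = 0.0133 m, L = 0.0631 m, θ = 121.2°: the bracketed kinematic factor |dx/dθ| = 0.010113 m.
ω = v/|dx/dθ| = 1.56/0.010113 = 154.25 rad/s.
N = 60ω/(2π) = 1473 rpm.

1470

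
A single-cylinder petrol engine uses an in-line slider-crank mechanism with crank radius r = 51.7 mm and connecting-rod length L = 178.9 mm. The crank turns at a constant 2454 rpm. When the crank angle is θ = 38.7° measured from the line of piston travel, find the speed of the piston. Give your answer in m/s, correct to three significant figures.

10.2

ω = 2π·2454/60 = 257 rad/s
For an in-line slider-crank, x = r cosθ + √(L² − r² sin²θ), so v = −rω sinθ·[1 + r cosθ/√(L² − r² sin²θ)].
With r = 0.0517 m, L = 0.1789 m, θ = 38.7°: √(L² − r² sin²θ) = 0.17596 m.
v = −0.0517·257·0.62524·[1 + 0.0517·0.78043/0.17596] = -10.212 m/s.
|v| = 10.212 m/s.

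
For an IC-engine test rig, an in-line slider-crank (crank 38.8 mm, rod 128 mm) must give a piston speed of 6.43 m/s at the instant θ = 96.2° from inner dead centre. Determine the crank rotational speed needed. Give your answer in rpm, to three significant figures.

1650

For an in-line slider-crank, |v_piston| = rω|sinθ|·[1 + r cosθ/√(L² − r² sin²θ)].
With r = 0.0388 m, L = 0.128 m, θ = 96.2°: the bracketed kinematic factor |dx/dθ| = 0.037249 m.
ω = v/|dx/dθ| = 6.43/0.037249 = 172.62 rad/s.
N = 60ω/(2π) = 1648.4 rpm.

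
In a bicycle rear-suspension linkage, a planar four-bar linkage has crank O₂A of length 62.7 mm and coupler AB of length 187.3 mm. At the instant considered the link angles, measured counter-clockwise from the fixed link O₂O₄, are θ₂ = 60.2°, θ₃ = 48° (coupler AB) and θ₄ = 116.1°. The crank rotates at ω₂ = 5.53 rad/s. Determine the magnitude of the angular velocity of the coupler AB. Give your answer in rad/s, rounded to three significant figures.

1.65

ω₂ = 5.53 rad/s
Differentiating the loop-closure r₂e^{iθ₂}+r₃e^{iθ₃}=r₁+r₄e^{iθ₄} gives r₂ω₂e^{iθ₂}+r₃ω₃e^{iθ₃}=r₄ω₄e^{iθ₄}.
Eliminating the other unknown: ω₃ = r₂ω₂ sin(θ₄−θ₂) / [r₃ sin(θ₃−θ₄)].
Numerator sine = +0.82806; denominator sine = -0.92784.
Result = 0.0627·5.53·(+0.82806) / (0.1873·(-0.92784)) = -1.6521 rad/s; magnitude 1.6521 rad/s.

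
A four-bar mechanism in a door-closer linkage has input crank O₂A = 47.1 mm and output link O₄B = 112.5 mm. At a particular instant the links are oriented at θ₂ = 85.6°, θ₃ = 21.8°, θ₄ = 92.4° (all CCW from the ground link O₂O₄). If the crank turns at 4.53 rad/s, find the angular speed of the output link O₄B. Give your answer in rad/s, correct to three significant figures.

ω₂ = 4.53 rad/s
Differentiating the loop-closure r₂e^{iθ₂}+r₃e^{iθ₃}=r₁+r₄e^{iθ₄} gives r₂ω₂e^{iθ₂}+r₃ω₃e^{iθ₃}=r₄ω₄e^{iθ₄}.
Eliminating the other unknown: ω₄ = r₂ω₂ sin(θ₂−θ₃) / [r₄ sin(θ₄−θ₃)].
Numerator sine = +0.89726; denominator sine = +0.94322.
Result = 0.0471·4.53·(+0.89726) / (0.1125·(+0.94322)) = +1.8041 rad/s; magnitude 1.8041 rad/s.

1.80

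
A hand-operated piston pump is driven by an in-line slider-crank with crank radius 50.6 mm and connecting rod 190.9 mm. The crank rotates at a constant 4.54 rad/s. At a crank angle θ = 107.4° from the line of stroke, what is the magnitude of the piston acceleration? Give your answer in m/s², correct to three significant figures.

ω = 4.54 rad/s
x(θ) = r cosθ + √(L² − r² sin²θ); with ω constant, a = ω²·d²x/dθ².
d²x/dθ² = −r cosθ − r²(cos2θ)/√u − r⁴ sin²2θ/(4u^{3/2}),  u = L² − r² sin²θ = 0.0341114 m².
Substituting r = 0.0506 m, L = 0.1909 m, θ = 107.4°: d²x/dθ² = +0.02643 m.
a = ω²·d²x/dθ² = (4.54)²·(+0.02643) = +0.54477 m/s²;  |a| = 0.54477 m/s².

0.545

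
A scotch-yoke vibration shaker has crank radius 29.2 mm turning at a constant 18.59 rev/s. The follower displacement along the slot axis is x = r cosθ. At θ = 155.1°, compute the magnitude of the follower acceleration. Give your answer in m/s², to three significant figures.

ω = 116.8 rad/s (from 18.59 rev/s).
x = r cosθ ⇒ ẍ = −rω² cosθ (ω constant).
|a| = rω²|cosθ| = 0.0292·(116.8)²·|cos 155.1°| = 361.35 m/s².

361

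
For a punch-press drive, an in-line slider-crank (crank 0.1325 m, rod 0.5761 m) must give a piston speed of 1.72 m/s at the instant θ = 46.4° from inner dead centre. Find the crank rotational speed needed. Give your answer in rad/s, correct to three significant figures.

For an in-line slider-crank, |v_piston| = rω|sinθ|·[1 + r cosθ/√(L² − r² sin²θ)].
With r = 0.1325 m, L = 0.5761 m, θ = 46.4°: the bracketed kinematic factor |dx/dθ| = 0.11139 m.
ω = v/|dx/dθ| = 1.72/0.11139 = 15.442 rad/s.

15.4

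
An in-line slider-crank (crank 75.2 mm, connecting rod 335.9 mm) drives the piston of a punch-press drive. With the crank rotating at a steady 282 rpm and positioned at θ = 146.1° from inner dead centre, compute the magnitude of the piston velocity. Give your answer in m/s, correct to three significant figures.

ω = 2π·282/60 = 29.53 rad/s
For an in-line slider-crank, x = r cosθ + √(L² − r² sin²θ), so v = −rω sinθ·[1 + r cosθ/√(L² − r² sin²θ)].
With r = 0.0752 m, L = 0.3359 m, θ = 146.1°: √(L² − r² sin²θ) = 0.33327 m.
v = −0.0752·29.53·0.55775·[1 + 0.0752·-0.83001/0.33327] = -1.0066 m/s.
|v| = 1.0066 m/s.

1.01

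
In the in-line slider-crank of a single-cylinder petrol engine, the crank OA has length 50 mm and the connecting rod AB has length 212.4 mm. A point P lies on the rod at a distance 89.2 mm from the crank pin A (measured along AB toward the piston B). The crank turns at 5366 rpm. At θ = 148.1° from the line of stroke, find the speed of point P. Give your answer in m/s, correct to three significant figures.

ω = 561.9 rad/s.  Crank-pin speed |V_A| = rω = 28.096 m/s, perpendicular to OA.
Rod angle: sinφ = −(r/L) sinθ ⇒ φ = -7.146°; ω_rod = −rω cosθ/√(L²−r²sin²θ) = +113.18 rad/s.
V_P = V_A + ω_rod × AP, with AP = 0.0892 m along the rod.
Components: V_Px = −rω sinθ − a·ω_rod·sinφ = -13.591 m/s;  V_Py = rω cosθ + a·ω_rod·cosφ = -13.836 m/s.
|V_P| = √(V_Px² + V_Py²) = 19.395 m/s.

19.4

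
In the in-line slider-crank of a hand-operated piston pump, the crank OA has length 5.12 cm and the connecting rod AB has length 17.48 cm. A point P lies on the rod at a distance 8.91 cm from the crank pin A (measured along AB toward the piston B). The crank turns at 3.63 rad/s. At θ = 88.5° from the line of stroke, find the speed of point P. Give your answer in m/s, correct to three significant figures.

ω = 3.63 rad/s.  Crank-pin speed |V_A| = rω = 0.18586 m/s, perpendicular to OA.
Rod angle: sinφ = −(r/L) sinθ ⇒ φ = -17.026°; ω_rod = −rω cosθ/√(L²−r²sin²θ) = -0.029108 rad/s.
V_P = V_A + ω_rod × AP, with AP = 0.0891 m along the rod.
Components: V_Px = −rω sinθ − a·ω_rod·sinφ = -0.18655 m/s;  V_Py = rω cosθ + a·ω_rod·cosφ = +0.0023853 m/s.
|V_P| = √(V_Px² + V_Py²) = 0.18657 m/s.

0.187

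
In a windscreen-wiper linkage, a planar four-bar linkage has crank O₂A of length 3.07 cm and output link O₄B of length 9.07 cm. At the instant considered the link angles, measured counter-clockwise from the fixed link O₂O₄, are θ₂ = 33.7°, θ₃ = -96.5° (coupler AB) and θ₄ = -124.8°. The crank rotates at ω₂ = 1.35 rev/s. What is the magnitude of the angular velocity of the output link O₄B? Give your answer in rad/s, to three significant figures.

ω₂ = 8.482 rad/s (from 1.35 rev/s).
Differentiating the loop-closure r₂e^{iθ₂}+r₃e^{iθ₃}=r₁+r₄e^{iθ₄} gives r₂ω₂e^{iθ₂}+r₃ω₃e^{iθ₃}=r₄ω₄e^{iθ₄}.
Eliminating the other unknown: ω₄ = r₂ω₂ sin(θ₂−θ₃) / [r₄ sin(θ₄−θ₃)].
Numerator sine = +0.76380; denominator sine = -0.47409.
Result = 0.0307·8.482·(+0.76380) / (0.0907·(-0.47409)) = -4.6255 rad/s; magnitude 4.6255 rad/s.

4.63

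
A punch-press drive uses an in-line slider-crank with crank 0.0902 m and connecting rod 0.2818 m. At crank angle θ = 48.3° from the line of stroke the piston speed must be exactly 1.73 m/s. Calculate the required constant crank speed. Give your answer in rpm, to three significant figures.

For an in-line slider-crank, |v_piston| = rω|sinθ|·[1 + r cosθ/√(L² − r² sin²θ)].
With r = 0.0902 m, L = 0.2818 m, θ = 48.3°: the bracketed kinematic factor |dx/dθ| = 0.082115 m.
ω = v/|dx/dθ| = 1.73/0.082115 = 21.068 rad/s.
N = 60ω/(2π) = 201.19 rpm.

201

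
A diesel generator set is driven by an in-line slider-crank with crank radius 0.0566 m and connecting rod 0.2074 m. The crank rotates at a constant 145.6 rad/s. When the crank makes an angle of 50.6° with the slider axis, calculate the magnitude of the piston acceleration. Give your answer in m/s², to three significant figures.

ω = 145.6 rad/s
x(θ) = r cosθ + √(L² − r² sin²θ); with ω constant, a = ω²·d²x/dθ².
d²x/dθ² = −r cosθ − r²(cos2θ)/√u − r⁴ sin²2θ/(4u^{3/2}),  u = L² − r² sin²θ = 0.0411019 m².
Substituting r = 0.0566 m, L = 0.2074 m, θ = 50.6°: d²x/dθ² = -0.033153 m.
a = ω²·d²x/dθ² = (145.6)²·(-0.033153) = -702.82 m/s²;  |a| = 702.82 m/s².

703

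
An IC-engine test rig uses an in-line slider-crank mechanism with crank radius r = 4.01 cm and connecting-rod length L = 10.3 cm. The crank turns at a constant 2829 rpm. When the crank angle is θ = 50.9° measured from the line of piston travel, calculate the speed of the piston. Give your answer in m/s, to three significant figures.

11.6

ω = 2π·2829/60 = 296.3 rad/s
For an in-line slider-crank, x = r cosθ + √(L² − r² sin²θ), so v = −rω sinθ·[1 + r cosθ/√(L² − r² sin²θ)].
With r = 0.0401 m, L = 0.103 m, θ = 50.9°: √(L² − r² sin²θ) = 0.098186 m.
v = −0.0401·296.3·0.77605·[1 + 0.0401·0.63068/0.098186] = -11.594 m/s.
|v| = 11.594 m/s.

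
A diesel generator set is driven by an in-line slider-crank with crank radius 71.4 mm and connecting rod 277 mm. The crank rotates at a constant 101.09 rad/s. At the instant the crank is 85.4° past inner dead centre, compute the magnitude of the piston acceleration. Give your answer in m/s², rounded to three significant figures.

133

ω = 101.1 rad/s
x(θ) = r cosθ + √(L² − r² sin²θ); with ω constant, a = ω²·d²x/dθ².
d²x/dθ² = −r cosθ − r²(cos2θ)/√u − r⁴ sin²2θ/(4u^{3/2}),  u = L² − r² sin²θ = 0.0716638 m².
Substituting r = 0.0714 m, L = 0.277 m, θ = 85.4°: d²x/dθ² = +0.013064 m.
a = ω²·d²x/dθ² = (101.1)²·(+0.013064) = +133.5 m/s²;  |a| = 133.5 m/s².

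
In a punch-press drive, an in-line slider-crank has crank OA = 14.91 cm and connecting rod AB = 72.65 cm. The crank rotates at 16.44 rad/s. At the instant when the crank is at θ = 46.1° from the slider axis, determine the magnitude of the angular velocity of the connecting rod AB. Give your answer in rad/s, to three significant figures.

ω = 16.44 rad/s
The rod makes angle φ with the slider axis where L sinφ = r sinθ; differentiating, L cosφ·φ̇ = r ω cosθ.
L cosφ = √(L² − r² sin²θ) = 0.71851 m.
|ω_rod| = r ω |cosθ| / √(L² − r² sin²θ) = 0.1491·16.44·0.69340/0.71851 = 2.3655 rad/s.

2.37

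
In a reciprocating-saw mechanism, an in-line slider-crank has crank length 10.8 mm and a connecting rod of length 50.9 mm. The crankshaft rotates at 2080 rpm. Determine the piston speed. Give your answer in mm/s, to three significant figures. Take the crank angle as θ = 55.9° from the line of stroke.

2180

ω = 2π·2080/60 = 217.8 rad/s
For an in-line slider-crank, x = r cosθ + √(L² − r² sin²θ), so v = −rω sinθ·[1 + r cosθ/√(L² − r² sin²θ)].
With r = 0.0108 m, L = 0.0509 m, θ = 55.9°: √(L² − r² sin²θ) = 0.050108 m.
v = −0.0108·217.8·0.82806·[1 + 0.0108·0.56064/0.050108] = -2.1833 m/s.
|v| = 2.1833 m/s = 2183.3 mm/s.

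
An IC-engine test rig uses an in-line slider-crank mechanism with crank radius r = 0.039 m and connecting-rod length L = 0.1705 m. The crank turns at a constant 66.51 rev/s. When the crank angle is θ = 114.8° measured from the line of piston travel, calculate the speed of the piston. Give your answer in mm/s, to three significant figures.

13300

ω = 2π·66.5 = 417.9 rad/s
For an in-line slider-crank, x = r cosθ + √(L² − r² sin²θ), so v = −rω sinθ·[1 + r cosθ/√(L² − r² sin²θ)].
With r = 0.039 m, L = 0.1705 m, θ = 114.8°: √(L² − r² sin²θ) = 0.16678 m.
v = −0.039·417.9·0.90778·[1 + 0.039·-0.41945/0.16678] = -13.344 m/s.
|v| = 13.344 m/s = 13344 mm/s.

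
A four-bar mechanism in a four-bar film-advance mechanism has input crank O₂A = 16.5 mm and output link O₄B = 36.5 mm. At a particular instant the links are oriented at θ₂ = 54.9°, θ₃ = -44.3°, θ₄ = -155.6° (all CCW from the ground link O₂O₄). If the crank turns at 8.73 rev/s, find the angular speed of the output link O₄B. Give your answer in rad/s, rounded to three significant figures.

ω₂ = 54.85 rad/s (from 8.73 rev/s).
Differentiating the loop-closure r₂e^{iθ₂}+r₃e^{iθ₃}=r₁+r₄e^{iθ₄} gives r₂ω₂e^{iθ₂}+r₃ω₃e^{iθ₃}=r₄ω₄e^{iθ₄}.
Eliminating the other unknown: ω₄ = r₂ω₂ sin(θ₂−θ₃) / [r₄ sin(θ₄−θ₃)].
Numerator sine = +0.98714; denominator sine = -0.93169.
Result = 0.0165·54.85·(+0.98714) / (0.0365·(-0.93169)) = -26.272 rad/s; magnitude 26.272 rad/s.

26.3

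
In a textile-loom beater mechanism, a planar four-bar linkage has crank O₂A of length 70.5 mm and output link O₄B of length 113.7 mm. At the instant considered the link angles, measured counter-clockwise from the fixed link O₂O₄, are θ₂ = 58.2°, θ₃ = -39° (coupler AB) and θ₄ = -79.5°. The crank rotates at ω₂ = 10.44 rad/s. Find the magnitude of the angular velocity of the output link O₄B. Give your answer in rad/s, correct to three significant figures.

9.89

ω₂ = 10.44 rad/s
Differentiating the loop-closure r₂e^{iθ₂}+r₃e^{iθ₃}=r₁+r₄e^{iθ₄} gives r₂ω₂e^{iθ₂}+r₃ω₃e^{iθ₃}=r₄ω₄e^{iθ₄}.
Eliminating the other unknown: ω₄ = r₂ω₂ sin(θ₂−θ₃) / [r₄ sin(θ₄−θ₃)].
Numerator sine = +0.99211; denominator sine = -0.64945.
Result = 0.0705·10.44·(+0.99211) / (0.1137·(-0.64945)) = -9.8889 rad/s; magnitude 9.8889 rad/s.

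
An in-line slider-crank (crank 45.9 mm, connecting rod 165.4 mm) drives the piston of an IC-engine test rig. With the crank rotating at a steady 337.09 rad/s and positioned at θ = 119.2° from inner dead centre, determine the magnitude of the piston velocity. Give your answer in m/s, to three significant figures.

11.6

ω = 337.1 rad/s
For an in-line slider-crank, x = r cosθ + √(L² − r² sin²θ), so v = −rω sinθ·[1 + r cosθ/√(L² − r² sin²θ)].
With r = 0.0459 m, L = 0.1654 m, θ = 119.2°: √(L² − r² sin²θ) = 0.16047 m.
v = −0.0459·337.1·0.87292·[1 + 0.0459·-0.48786/0.16047] = -11.622 m/s.
|v| = 11.622 m/s.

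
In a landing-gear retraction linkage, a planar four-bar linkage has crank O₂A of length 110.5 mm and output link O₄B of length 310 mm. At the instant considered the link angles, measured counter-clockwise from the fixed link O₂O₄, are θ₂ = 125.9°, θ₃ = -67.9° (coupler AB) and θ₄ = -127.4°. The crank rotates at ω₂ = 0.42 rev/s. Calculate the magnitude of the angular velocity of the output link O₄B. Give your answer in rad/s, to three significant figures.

0.260

ω₂ = 2.639 rad/s (from 0.42 rev/s).
Differentiating the loop-closure r₂e^{iθ₂}+r₃e^{iθ₃}=r₁+r₄e^{iθ₄} gives r₂ω₂e^{iθ₂}+r₃ω₃e^{iθ₃}=r₄ω₄e^{iθ₄}.
Eliminating the other unknown: ω₄ = r₂ω₂ sin(θ₂−θ₃) / [r₄ sin(θ₄−θ₃)].
Numerator sine = -0.23853; denominator sine = -0.86163.
Result = 0.1105·2.639·(-0.23853) / (0.31·(-0.86163)) = +0.26041 rad/s; magnitude 0.26041 rad/s.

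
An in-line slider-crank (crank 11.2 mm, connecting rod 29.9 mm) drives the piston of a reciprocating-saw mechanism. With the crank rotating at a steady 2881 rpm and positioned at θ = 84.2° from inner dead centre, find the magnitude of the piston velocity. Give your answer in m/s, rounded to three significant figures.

3.50

ω = 2π·2881/60 = 301.7 rad/s
For an in-line slider-crank, x = r cosθ + √(L² − r² sin²θ), so v = −rω sinθ·[1 + r cosθ/√(L² − r² sin²θ)].
With r = 0.0112 m, L = 0.0299 m, θ = 84.2°: √(L² − r² sin²θ) = 0.027746 m.
v = −0.0112·301.7·0.99488·[1 + 0.0112·0.10106/0.027746] = -3.4988 m/s.
|v| = 3.4988 m/s.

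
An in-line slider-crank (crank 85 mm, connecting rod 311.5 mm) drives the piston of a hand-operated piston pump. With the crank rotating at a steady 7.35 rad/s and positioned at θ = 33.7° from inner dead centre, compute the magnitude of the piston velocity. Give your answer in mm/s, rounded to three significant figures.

ω = 7.35 rad/s
For an in-line slider-crank, x = r cosθ + √(L² − r² sin²θ), so v = −rω sinθ·[1 + r cosθ/√(L² − r² sin²θ)].
With r = 0.085 m, L = 0.3115 m, θ = 33.7°: √(L² − r² sin²θ) = 0.30791 m.
v = −0.085·7.35·0.55484·[1 + 0.085·0.83195/0.30791] = -0.42625 m/s.
|v| = 0.42625 m/s = 426.25 mm/s.

426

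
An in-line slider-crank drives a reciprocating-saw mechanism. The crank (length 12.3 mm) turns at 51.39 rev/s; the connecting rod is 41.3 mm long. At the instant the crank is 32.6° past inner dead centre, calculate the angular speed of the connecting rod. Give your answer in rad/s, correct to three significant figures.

82.1

ω = 322.9 rad/s (converted from 51.39 rev/s).
The rod makes angle φ with the slider axis where L sinφ = r sinθ; differentiating, L cosφ·φ̇ = r ω cosθ.
L cosφ = √(L² − r² sin²θ) = 0.040765 m.
|ω_rod| = r ω |cosθ| / √(L² − r² sin²θ) = 0.0123·322.9·0.84245/0.040765 = 82.077 rad/s.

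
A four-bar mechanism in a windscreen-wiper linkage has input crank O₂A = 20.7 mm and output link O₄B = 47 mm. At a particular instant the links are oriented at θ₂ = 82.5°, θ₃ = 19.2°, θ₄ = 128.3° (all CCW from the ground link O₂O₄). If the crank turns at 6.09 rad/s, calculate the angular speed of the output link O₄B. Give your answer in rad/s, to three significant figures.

2.54

ω₂ = 6.09 rad/s
Differentiating the loop-closure r₂e^{iθ₂}+r₃e^{iθ₃}=r₁+r₄e^{iθ₄} gives r₂ω₂e^{iθ₂}+r₃ω₃e^{iθ₃}=r₄ω₄e^{iθ₄}.
Eliminating the other unknown: ω₄ = r₂ω₂ sin(θ₂−θ₃) / [r₄ sin(θ₄−θ₃)].
Numerator sine = +0.89337; denominator sine = +0.94495.
Result = 0.0207·6.09·(+0.89337) / (0.047·(+0.94495)) = +2.5358 rad/s; magnitude 2.5358 rad/s.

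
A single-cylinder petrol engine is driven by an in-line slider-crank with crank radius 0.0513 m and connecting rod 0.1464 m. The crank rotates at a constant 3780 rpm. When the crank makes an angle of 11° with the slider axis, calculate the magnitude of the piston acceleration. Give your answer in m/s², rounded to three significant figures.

ω = 2π·3780/60 = 395.8 rad/s
x(θ) = r cosθ + √(L² − r² sin²θ); with ω constant, a = ω²·d²x/dθ².
d²x/dθ² = −r cosθ − r²(cos2θ)/√u − r⁴ sin²2θ/(4u^{3/2}),  u = L² − r² sin²θ = 0.0213371 m².
Substituting r = 0.0513 m, L = 0.1464 m, θ = 11°: d²x/dθ² = -0.06714 m.
a = ω²·d²x/dθ² = (395.8)²·(-0.06714) = -10520 m/s²;  |a| = 10520 m/s².

10500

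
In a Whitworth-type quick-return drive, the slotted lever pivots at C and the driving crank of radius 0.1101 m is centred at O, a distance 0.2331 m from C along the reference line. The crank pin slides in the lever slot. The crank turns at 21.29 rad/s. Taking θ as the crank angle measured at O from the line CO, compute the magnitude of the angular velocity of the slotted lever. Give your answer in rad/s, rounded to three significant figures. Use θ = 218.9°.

6.30

ω = 21.29 rad/s
Crank pin A relative to C: A = (d + r cosθ, r sinθ); lever angle φ = atan2(r sinθ, d + r cosθ).
Differentiating tanφ: φ̇ = rω(d cosθ + r)/(d² + r² + 2dr cosθ).
d² + r² + 2dr cosθ = |CA|² = 0.0265115 m²;  d cosθ + r = -0.071308 m.
|ω_lever| = |0.1101·21.29·-0.071308| / 0.0265115 = 6.3048 rad/s.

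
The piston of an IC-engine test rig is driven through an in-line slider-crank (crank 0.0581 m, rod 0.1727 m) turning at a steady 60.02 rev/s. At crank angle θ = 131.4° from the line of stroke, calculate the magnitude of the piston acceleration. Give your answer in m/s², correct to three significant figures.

ω = 2π·60 = 377.1 rad/s
x(θ) = r cosθ + √(L² − r² sin²θ); with ω constant, a = ω²·d²x/dθ².
d²x/dθ² = −r cosθ − r²(cos2θ)/√u − r⁴ sin²2θ/(4u^{3/2}),  u = L² − r² sin²θ = 0.0279259 m².
Substituting r = 0.0581 m, L = 0.1727 m, θ = 131.4°: d²x/dθ² = +0.040353 m.
a = ω²·d²x/dθ² = (377.1)²·(+0.040353) = +5738.9 m/s²;  |a| = 5738.9 m/s².

5740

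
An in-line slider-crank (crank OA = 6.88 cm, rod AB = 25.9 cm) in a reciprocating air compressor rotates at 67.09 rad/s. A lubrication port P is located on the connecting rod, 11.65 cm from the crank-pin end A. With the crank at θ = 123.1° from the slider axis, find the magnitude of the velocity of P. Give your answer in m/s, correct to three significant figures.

3.87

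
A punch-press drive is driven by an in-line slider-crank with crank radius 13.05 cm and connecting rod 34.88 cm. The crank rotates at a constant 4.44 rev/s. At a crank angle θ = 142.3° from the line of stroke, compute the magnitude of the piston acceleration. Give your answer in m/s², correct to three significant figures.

ω = 2π·4.44 = 27.9 rad/s
x(θ) = r cosθ + √(L² − r² sin²θ); with ω constant, a = ω²·d²x/dθ².
d²x/dθ² = −r cosθ − r²(cos2θ)/√u − r⁴ sin²2θ/(4u^{3/2}),  u = L² − r² sin²θ = 0.115293 m².
Substituting r = 0.1305 m, L = 0.3488 m, θ = 142.3°: d²x/dθ² = +0.088877 m.
a = ω²·d²x/dθ² = (27.9)²·(+0.088877) = +69.17 m/s²;  |a| = 69.17 m/s².

69.2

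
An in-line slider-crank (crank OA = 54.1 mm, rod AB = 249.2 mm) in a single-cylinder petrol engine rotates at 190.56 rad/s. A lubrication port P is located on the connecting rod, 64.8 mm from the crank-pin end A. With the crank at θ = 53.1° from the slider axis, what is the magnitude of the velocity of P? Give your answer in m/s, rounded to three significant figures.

9.68

ω = 190.6 rad/s.  Crank-pin speed |V_A| = rω = 10.309 m/s, perpendicular to OA.
Rod angle: sinφ = −(r/L) sinθ ⇒ φ = -9.998°; ω_rod = −rω cosθ/√(L²−r²sin²θ) = -25.222 rad/s.
V_P = V_A + ω_rod × AP, with AP = 0.0648 m along the rod.
Components: V_Px = −rω sinθ − a·ω_rod·sinφ = -8.5279 m/s;  V_Py = rω cosθ + a·ω_rod·cosφ = +4.5803 m/s.
|V_P| = √(V_Px² + V_Py²) = 9.6801 m/s.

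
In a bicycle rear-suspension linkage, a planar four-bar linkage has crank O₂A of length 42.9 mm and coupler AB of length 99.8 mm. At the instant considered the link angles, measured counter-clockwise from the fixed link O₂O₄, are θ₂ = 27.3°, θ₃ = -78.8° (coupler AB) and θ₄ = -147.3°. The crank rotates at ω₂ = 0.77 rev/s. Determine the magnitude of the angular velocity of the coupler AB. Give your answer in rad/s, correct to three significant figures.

0.210

ω₂ = 4.838 rad/s (from 0.77 rev/s).
Differentiating the loop-closure r₂e^{iθ₂}+r₃e^{iθ₃}=r₁+r₄e^{iθ₄} gives r₂ω₂e^{iθ₂}+r₃ω₃e^{iθ₃}=r₄ω₄e^{iθ₄}.
Eliminating the other unknown: ω₃ = r₂ω₂ sin(θ₄−θ₂) / [r₃ sin(θ₃−θ₄)].
Numerator sine = -0.09411; denominator sine = +0.93042.
Result = 0.0429·4.838·(-0.09411) / (0.0998·(+0.93042)) = -0.21035 rad/s; magnitude 0.21035 rad/s.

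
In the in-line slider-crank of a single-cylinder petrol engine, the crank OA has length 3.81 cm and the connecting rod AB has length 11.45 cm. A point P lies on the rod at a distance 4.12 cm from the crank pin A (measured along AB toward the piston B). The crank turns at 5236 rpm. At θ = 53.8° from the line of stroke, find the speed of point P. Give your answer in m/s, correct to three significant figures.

19.7

ω = 548.3 rad/s.  Crank-pin speed |V_A| = rω = 20.891 m/s, perpendicular to OA.
Rod angle: sinφ = −(r/L) sinθ ⇒ φ = -15.576°; ω_rod = −rω cosθ/√(L²−r²sin²θ) = -111.87 rad/s.
V_P = V_A + ω_rod × AP, with AP = 0.0412 m along the rod.
Components: V_Px = −rω sinθ − a·ω_rod·sinφ = -18.096 m/s;  V_Py = rω cosθ + a·ω_rod·cosφ = +7.8986 m/s.
|V_P| = √(V_Px² + V_Py²) = 19.744 m/s.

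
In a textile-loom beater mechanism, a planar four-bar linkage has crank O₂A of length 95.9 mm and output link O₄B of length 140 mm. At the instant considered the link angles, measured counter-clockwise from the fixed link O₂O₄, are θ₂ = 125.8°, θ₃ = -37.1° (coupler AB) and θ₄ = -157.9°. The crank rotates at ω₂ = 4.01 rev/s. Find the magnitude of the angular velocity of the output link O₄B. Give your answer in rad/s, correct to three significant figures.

5.91

ω₂ = 25.2 rad/s (from 4.01 rev/s).
Differentiating the loop-closure r₂e^{iθ₂}+r₃e^{iθ₃}=r₁+r₄e^{iθ₄} gives r₂ω₂e^{iθ₂}+r₃ω₃e^{iθ₃}=r₄ω₄e^{iθ₄}.
Eliminating the other unknown: ω₄ = r₂ω₂ sin(θ₂−θ₃) / [r₄ sin(θ₄−θ₃)].
Numerator sine = +0.29404; denominator sine = -0.85896.
Result = 0.0959·25.2·(+0.29404) / (0.14·(-0.85896)) = -5.9081 rad/s; magnitude 5.9081 rad/s.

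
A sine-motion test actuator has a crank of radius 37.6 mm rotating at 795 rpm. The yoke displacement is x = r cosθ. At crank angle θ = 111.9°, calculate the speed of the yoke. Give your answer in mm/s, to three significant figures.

2900

ω = 83.25 rad/s (from 795 rpm).
x = r cosθ ⇒ ẋ = −rω sinθ.
|v| = rω|sinθ| = 0.0376·83.25·|sin 111.9°| = 2.9044 m/s = 2904.4 mm/s.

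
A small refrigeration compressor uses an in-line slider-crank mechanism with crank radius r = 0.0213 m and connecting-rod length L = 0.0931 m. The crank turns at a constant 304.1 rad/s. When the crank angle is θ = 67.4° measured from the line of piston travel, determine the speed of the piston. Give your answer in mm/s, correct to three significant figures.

ω = 304.1 rad/s
For an in-line slider-crank, x = r cosθ + √(L² − r² sin²θ), so v = −rω sinθ·[1 + r cosθ/√(L² − r² sin²θ)].
With r = 0.0213 m, L = 0.0931 m, θ = 67.4°: √(L² − r² sin²θ) = 0.091 m.
v = −0.0213·304.1·0.92321·[1 + 0.0213·0.38430/0.091] = -6.5178 m/s.
|v| = 6.5178 m/s = 6517.8 mm/s.

6520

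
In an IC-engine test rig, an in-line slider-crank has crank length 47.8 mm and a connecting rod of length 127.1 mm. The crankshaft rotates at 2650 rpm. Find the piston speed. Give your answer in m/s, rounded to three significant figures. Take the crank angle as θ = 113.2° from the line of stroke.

10.3

ω = 2π·2650/60 = 277.5 rad/s
For an in-line slider-crank, x = r cosθ + √(L² − r² sin²θ), so v = −rω sinθ·[1 + r cosθ/√(L² − r² sin²θ)].
With r = 0.0478 m, L = 0.1271 m, θ = 113.2°: √(L² − r² sin²θ) = 0.11927 m.
v = −0.0478·277.5·0.91914·[1 + 0.0478·-0.39394/0.11927] = -10.267 m/s.
|v| = 10.267 m/s.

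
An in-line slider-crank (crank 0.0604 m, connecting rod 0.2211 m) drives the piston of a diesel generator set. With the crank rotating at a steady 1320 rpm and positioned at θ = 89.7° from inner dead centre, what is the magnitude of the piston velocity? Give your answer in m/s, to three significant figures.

8.36

ω = 2π·1320/60 = 138.2 rad/s
For an in-line slider-crank, x = r cosθ + √(L² − r² sin²θ), so v = −rω sinθ·[1 + r cosθ/√(L² − r² sin²θ)].
With r = 0.0604 m, L = 0.2211 m, θ = 89.7°: √(L² − r² sin²θ) = 0.21269 m.
v = −0.0604·138.2·0.99999·[1 + 0.0604·0.00524/0.21269] = -8.3614 m/s.
|v| = 8.3614 m/s.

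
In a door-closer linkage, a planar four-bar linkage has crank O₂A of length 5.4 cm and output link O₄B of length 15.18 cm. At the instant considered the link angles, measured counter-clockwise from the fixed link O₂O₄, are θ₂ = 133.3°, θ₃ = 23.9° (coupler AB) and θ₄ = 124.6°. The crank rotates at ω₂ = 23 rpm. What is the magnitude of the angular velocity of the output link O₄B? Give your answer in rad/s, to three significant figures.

0.822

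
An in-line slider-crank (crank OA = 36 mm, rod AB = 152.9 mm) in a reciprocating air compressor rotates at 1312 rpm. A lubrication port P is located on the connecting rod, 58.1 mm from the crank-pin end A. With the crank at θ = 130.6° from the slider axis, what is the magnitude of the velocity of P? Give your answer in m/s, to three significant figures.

ω = 137.4 rad/s.  Crank-pin speed |V_A| = rω = 4.9461 m/s, perpendicular to OA.
Rod angle: sinφ = −(r/L) sinθ ⇒ φ = -10.298°; ω_rod = −rω cosθ/√(L²−r²sin²θ) = +21.396 rad/s.
V_P = V_A + ω_rod × AP, with AP = 0.0581 m along the rod.
Components: V_Px = −rω sinθ − a·ω_rod·sinφ = -3.5332 m/s;  V_Py = rω cosθ + a·ω_rod·cosφ = -1.9957 m/s.
|V_P| = √(V_Px² + V_Py²) = 4.0579 m/s.

4.06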